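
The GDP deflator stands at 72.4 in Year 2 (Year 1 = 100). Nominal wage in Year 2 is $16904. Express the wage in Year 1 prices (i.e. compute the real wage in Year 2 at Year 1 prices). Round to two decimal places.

Real = Nominal ÷ (Index/100) = 16904 ÷ (72.4/100)
     = 16904 ÷ 0.724 = 23348.0663

23348.07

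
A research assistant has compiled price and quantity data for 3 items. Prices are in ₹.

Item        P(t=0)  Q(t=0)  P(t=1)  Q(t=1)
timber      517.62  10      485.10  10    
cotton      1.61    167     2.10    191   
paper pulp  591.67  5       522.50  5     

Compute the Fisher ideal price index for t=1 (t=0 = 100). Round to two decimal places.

Laspeyres component (base-period weights):
ΣP(t=1)Q(t=0) = 485.10×10 + 2.10×167 + 522.50×5 = 4851 + 350.7 + 2612.5 = 7814.2
ΣP(t=0)Q(t=0) = 517.62×10 + 1.61×167 + 591.67×5 = 5176.2 + 268.87 + 2958.35 = 8403.42
L = 7814.2 / 8403.42 × 100 = 92.9883
Paasche component (current-period weights):
ΣP(t=1)Q(t=1) = 485.10×10 + 2.10×191 + 522.50×5 = 4851 + 401.1 + 2612.5 = 7864.6
ΣP(t=0)Q(t=1) = 517.62×10 + 1.61×191 + 591.67×5 = 5176.2 + 307.51 + 2958.35 = 8442.06
P = 7864.6 / 8442.06 × 100 = 93.1597
Fisher = √(L × P) = √(92.9883 × 93.1597) = 93.0740

93.07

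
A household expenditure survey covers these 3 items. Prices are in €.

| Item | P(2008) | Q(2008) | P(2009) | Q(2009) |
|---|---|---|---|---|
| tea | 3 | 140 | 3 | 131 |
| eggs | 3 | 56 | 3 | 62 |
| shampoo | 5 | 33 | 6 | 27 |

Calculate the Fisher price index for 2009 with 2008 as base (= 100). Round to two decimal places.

Laspeyres component (base-period weights):
ΣP(2009)Q(2008) = 3×140 + 3×56 + 6×33 = 420 + 168 + 198 = 786
ΣP(2008)Q(2008) = 3×140 + 3×56 + 5×33 = 420 + 168 + 165 = 753
L = 786 / 753 × 100 = 104.3825
Paasche component (current-period weights):
ΣP(2009)Q(2009) = 3×131 + 3×62 + 6×27 = 393 + 186 + 162 = 741
ΣP(2008)Q(2009) = 3×131 + 3×62 + 5×27 = 393 + 186 + 135 = 714
P = 741 / 714 × 100 = 103.7815
Fisher = √(L × P) = √(104.3825 × 103.7815) = 104.0816

104.08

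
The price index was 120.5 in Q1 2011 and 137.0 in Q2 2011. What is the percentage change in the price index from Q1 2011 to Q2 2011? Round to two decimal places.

13.69%

Change = (137.0 − 120.5) / 120.5 × 100
       = 16.5 / 120.5 × 100 = 13.6929%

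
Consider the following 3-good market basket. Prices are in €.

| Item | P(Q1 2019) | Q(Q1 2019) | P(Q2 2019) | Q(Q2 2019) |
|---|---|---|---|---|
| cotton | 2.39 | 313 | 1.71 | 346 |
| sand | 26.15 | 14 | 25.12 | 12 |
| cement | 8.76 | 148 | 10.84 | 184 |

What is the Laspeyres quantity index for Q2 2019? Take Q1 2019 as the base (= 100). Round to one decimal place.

Laspeyres quantity index uses base-period prices as weights.
ΣP(Q1 2019)·Q(Q2 2019) = 2.39×346 + 26.15×12 + 8.76×184 = 826.94 + 313.8 + 1611.84 = 2752.58
ΣP(Q1 2019)·Q(Q1 2019) = 2.39×313 + 26.15×14 + 8.76×148 = 748.07 + 366.1 + 1296.48 = 2410.65
Index = 2752.58 / 2410.65 × 100 = 114.1841

114.2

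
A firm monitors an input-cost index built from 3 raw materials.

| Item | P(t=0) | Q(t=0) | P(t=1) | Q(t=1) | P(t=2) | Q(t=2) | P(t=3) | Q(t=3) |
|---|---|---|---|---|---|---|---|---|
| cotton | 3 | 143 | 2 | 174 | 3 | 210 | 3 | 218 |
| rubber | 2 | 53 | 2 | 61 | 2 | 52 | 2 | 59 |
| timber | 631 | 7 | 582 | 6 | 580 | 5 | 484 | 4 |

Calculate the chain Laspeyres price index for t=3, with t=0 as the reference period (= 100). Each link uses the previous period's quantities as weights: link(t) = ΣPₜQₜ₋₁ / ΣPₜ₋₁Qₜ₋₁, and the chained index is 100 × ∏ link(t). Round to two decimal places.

Link t=0→t=1:
ΣP(t=1)Q(t=0) = 2×143 + 2×53 + 582×7 = 286 + 106 + 4074 = 4466
ΣP(t=0)Q(t=0) = 3×143 + 2×53 + 631×7 = 429 + 106 + 4417 = 4952
link = 4466/4952 = 0.901858
Link t=1→t=2:
ΣP(t=2)Q(t=1) = 3×174 + 2×61 + 580×6 = 522 + 122 + 3480 = 4124
ΣP(t=1)Q(t=1) = 2×174 + 2×61 + 582×6 = 348 + 122 + 3492 = 3962
link = 4124/3962 = 1.040888
Link t=2→t=3:
ΣP(t=3)Q(t=2) = 3×210 + 2×52 + 484×5 = 630 + 104 + 2420 = 3154
ΣP(t=2)Q(t=2) = 3×210 + 2×52 + 580×5 = 630 + 104 + 2900 = 3634
link = 3154/3634 = 0.867914
Chained index = 100 × 0.901858 × 1.040888 × 0.867914 = 81.4740

81.47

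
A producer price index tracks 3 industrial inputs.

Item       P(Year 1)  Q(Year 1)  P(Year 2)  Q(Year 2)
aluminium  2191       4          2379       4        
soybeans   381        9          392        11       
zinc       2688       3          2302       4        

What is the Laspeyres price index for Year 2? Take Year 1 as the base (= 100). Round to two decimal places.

Laspeyres price index uses base-period quantities as weights.
ΣP(Year 2)·Q(Year 1) = 2379×4 + 392×9 + 2302×3 = 9516 + 3528 + 6906 = 19950
ΣP(Year 1)·Q(Year 1) = 2191×4 + 381×9 + 2688×3 = 8764 + 3429 + 8064 = 20257
Index = 19950 / 20257 × 100 = 98.4845

98.48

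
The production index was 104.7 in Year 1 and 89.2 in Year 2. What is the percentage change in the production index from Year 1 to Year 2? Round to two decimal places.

-14.80%

Change = (89.2 − 104.7) / 104.7 × 100
       = -15.5 / 104.7 × 100 = -14.8042%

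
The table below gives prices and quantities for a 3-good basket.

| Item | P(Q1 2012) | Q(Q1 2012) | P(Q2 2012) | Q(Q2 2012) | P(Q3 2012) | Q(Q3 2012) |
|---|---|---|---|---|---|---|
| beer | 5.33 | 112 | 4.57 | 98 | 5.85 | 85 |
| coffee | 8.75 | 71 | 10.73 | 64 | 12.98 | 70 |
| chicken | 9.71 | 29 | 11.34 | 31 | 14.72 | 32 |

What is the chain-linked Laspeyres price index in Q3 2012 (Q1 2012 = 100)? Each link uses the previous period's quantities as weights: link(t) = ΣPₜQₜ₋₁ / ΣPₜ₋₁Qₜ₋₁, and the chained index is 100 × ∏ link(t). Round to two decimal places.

Link Q1 2012→Q2 2012:
ΣP(Q2 2012)Q(Q1 2012) = 4.57×112 + 10.73×71 + 11.34×29 = 511.84 + 761.83 + 328.86 = 1602.53
ΣP(Q1 2012)Q(Q1 2012) = 5.33×112 + 8.75×71 + 9.71×29 = 596.96 + 621.25 + 281.59 = 1499.8
link = 1602.53/1499.8 = 1.068496
Link Q2 2012→Q3 2012:
ΣP(Q3 2012)Q(Q2 2012) = 5.85×98 + 12.98×64 + 14.72×31 = 573.3 + 830.72 + 456.32 = 1860.34
ΣP(Q2 2012)Q(Q2 2012) = 4.57×98 + 10.73×64 + 11.34×31 = 447.86 + 686.72 + 351.54 = 1486.12
link = 1860.34/1486.12 = 1.251810
Chained index = 100 × 1.068496 × 1.251810 = 133.7554

133.76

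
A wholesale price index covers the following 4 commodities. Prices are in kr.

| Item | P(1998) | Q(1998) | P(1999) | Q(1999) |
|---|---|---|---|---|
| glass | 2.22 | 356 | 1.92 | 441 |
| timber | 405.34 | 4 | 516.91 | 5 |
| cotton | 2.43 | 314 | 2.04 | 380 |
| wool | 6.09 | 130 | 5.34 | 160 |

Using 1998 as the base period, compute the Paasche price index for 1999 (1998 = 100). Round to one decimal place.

103.2

Paasche price index uses current-period quantities as weights.
ΣP(1999)·Q(1999) = 1.92×441 + 516.91×5 + 2.04×380 + 5.34×160 = 846.72 + 2584.55 + 775.2 + 854.4 = 5060.87
ΣP(1998)·Q(1999) = 2.22×441 + 405.34×5 + 2.43×380 + 6.09×160 = 979.02 + 2026.7 + 923.4 + 974.4 = 4903.52
Index = 5060.87 / 4903.52 × 100 = 103.2089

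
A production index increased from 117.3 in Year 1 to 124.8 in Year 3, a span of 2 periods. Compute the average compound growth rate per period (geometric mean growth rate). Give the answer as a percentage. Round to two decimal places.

Growth factor = (124.8/117.3)^(1/2) = (1.063939)^(1/2) = 1.031474
Growth rate = 1.031474 − 1 = 0.031474 = 3.1474%

3.15%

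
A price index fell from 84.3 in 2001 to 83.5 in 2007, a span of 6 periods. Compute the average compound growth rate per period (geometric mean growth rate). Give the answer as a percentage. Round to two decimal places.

Growth factor = (83.5/84.3)^(1/6) = (0.990510)^(1/6) = 0.998412
Growth rate = 0.998412 − 1 = -0.001588 = -0.1588%

-0.16%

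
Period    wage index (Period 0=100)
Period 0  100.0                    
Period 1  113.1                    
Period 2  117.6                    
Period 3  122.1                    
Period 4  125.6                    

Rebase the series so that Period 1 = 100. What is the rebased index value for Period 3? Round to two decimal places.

Rebased(Period 3) = 122.1 / 113.1 × 100 = 107.9576

107.96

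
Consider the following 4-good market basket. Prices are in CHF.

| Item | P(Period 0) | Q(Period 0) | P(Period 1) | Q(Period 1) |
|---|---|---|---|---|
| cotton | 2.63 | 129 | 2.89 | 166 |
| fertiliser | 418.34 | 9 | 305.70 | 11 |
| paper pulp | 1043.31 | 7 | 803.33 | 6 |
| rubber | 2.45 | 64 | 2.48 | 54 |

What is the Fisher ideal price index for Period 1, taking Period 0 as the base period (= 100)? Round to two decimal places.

76.98

Laspeyres component (base-period weights):
ΣP(Period 1)Q(Period 0) = 2.89×129 + 305.70×9 + 803.33×7 + 2.48×64 = 372.81 + 2751.3 + 5623.31 + 158.72 = 8906.14
ΣP(Period 0)Q(Period 0) = 2.63×129 + 418.34×9 + 1043.31×7 + 2.45×64 = 339.27 + 3765.06 + 7303.17 + 156.8 = 11564.3
L = 8906.14 / 11564.3 × 100 = 77.0141
Paasche component (current-period weights):
ΣP(Period 1)Q(Period 1) = 2.89×166 + 305.70×11 + 803.33×6 + 2.48×54 = 479.74 + 3362.7 + 4819.98 + 133.92 = 8796.34
ΣP(Period 0)Q(Period 1) = 2.63×166 + 418.34×11 + 1043.31×6 + 2.45×54 = 436.58 + 4601.74 + 6259.86 + 132.3 = 11430.48
P = 8796.34 / 11430.48 × 100 = 76.9551
Fisher = √(L × P) = √(77.0141 × 76.9551) = 76.9846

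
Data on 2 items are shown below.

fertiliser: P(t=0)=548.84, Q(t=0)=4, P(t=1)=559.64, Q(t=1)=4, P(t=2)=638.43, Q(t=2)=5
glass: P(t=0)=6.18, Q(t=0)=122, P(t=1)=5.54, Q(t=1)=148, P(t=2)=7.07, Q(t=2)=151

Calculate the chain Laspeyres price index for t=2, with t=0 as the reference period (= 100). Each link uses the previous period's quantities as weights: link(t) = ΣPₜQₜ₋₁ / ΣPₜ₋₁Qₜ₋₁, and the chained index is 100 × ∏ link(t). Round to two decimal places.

116.32

Link t=0→t=1:
ΣP(t=1)Q(t=0) = 559.64×4 + 5.54×122 = 2238.56 + 675.88 = 2914.44
ΣP(t=0)Q(t=0) = 548.84×4 + 6.18×122 = 2195.36 + 753.96 = 2949.32
link = 2914.44/2949.32 = 0.988174
Link t=1→t=2:
ΣP(t=2)Q(t=1) = 638.43×4 + 7.07×148 = 2553.72 + 1046.36 = 3600.08
ΣP(t=1)Q(t=1) = 559.64×4 + 5.54×148 = 2238.56 + 819.92 = 3058.48
link = 3600.08/3058.48 = 1.177081
Chained index = 100 × 0.988174 × 1.177081 = 116.3161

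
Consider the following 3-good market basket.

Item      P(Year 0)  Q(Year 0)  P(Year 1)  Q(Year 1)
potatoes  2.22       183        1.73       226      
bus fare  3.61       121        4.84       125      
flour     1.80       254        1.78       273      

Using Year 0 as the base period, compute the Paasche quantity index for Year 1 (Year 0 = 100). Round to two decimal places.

Paasche quantity index uses current-period prices as weights.
ΣP(Year 1)·Q(Year 1) = 1.73×226 + 4.84×125 + 1.78×273 = 390.98 + 605 + 485.94 = 1481.92
ΣP(Year 1)·Q(Year 0) = 1.73×183 + 4.84×121 + 1.78×254 = 316.59 + 585.64 + 452.12 = 1354.35
Index = 1481.92 / 1354.35 × 100 = 109.4193

109.42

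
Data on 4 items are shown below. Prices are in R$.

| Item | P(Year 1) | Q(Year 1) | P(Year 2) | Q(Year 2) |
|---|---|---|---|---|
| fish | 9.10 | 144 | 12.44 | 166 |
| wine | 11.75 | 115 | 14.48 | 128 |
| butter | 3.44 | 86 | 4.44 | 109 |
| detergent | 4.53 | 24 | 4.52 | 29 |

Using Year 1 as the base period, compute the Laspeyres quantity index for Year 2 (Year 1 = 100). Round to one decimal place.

114.8

Laspeyres quantity index uses base-period prices as weights.
ΣP(Year 1)·Q(Year 2) = 9.10×166 + 11.75×128 + 3.44×109 + 4.53×29 = 1510.6 + 1504 + 374.96 + 131.37 = 3520.93
ΣP(Year 1)·Q(Year 1) = 9.10×144 + 11.75×115 + 3.44×86 + 4.53×24 = 1310.4 + 1351.25 + 295.84 + 108.72 = 3066.21
Index = 3520.93 / 3066.21 × 100 = 114.8300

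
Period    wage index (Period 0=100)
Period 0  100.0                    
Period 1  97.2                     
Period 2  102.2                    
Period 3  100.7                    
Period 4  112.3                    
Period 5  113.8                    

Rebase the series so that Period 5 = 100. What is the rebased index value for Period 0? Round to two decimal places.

87.87

Rebased(Period 0) = 100.0 / 113.8 × 100 = 87.8735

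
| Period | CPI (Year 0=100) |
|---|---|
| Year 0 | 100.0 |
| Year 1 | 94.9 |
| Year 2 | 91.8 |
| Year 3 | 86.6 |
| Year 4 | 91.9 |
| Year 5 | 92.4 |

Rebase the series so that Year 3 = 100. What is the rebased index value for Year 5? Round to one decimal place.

106.7

Rebased(Year 5) = 92.4 / 86.6 × 100 = 106.6975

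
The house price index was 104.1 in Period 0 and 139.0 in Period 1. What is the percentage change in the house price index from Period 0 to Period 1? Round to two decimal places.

Change = (139.0 − 104.1) / 104.1 × 100
       = 34.9 / 104.1 × 100 = 33.5255%

33.53%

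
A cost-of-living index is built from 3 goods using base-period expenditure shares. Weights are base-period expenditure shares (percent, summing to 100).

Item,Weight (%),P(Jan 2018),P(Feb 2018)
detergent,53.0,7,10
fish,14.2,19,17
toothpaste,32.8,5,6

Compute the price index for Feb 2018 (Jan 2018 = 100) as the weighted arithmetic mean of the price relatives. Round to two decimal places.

detergent: 53.0 × (10/7) = 53.0 × 1.428571 = 75.7143
fish: 14.2 × (17/19) = 14.2 × 0.894737 = 12.7053
toothpaste: 32.8 × (6/5) = 32.8 × 1.200000 = 39.3600
Index = Σ wᵢ·(p₁ᵢ/p₀ᵢ) = 75.7143 + 12.7053 + 39.3600 = 127.7795

127.78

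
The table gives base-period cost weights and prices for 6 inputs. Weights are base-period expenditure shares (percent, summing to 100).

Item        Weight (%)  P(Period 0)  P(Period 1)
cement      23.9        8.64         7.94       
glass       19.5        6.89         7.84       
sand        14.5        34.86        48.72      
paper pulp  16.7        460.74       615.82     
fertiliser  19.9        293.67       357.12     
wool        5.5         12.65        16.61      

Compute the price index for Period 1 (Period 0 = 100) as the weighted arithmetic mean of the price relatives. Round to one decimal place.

118.2

cement: 23.9 × (7.94/8.64) = 23.9 × 0.918981 = 21.9637
glass: 19.5 × (7.84/6.89) = 19.5 × 1.137881 = 22.1887
sand: 14.5 × (48.72/34.86) = 14.5 × 1.397590 = 20.2651
paper pulp: 16.7 × (615.82/460.74) = 16.7 × 1.336589 = 22.3210
fertiliser: 19.9 × (357.12/293.67) = 19.9 × 1.216059 = 24.1996
wool: 5.5 × (16.61/12.65) = 5.5 × 1.313043 = 7.2217
Index = Σ wᵢ·(p₁ᵢ/p₀ᵢ) = 21.9637 + 22.1887 + 20.2651 + 22.3210 + 24.1996 + 7.2217 = 118.1597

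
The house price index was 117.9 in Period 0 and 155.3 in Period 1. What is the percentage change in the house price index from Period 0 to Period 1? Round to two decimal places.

31.72%

Change = (155.3 − 117.9) / 117.9 × 100
       = 37.4 / 117.9 × 100 = 31.7218%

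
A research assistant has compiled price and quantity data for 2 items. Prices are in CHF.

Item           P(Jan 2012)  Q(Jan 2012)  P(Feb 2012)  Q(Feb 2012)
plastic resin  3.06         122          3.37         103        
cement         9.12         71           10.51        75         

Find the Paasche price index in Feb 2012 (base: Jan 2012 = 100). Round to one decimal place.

113.6

Paasche price index uses current-period quantities as weights.
ΣP(Feb 2012)·Q(Feb 2012) = 3.37×103 + 10.51×75 = 347.11 + 788.25 = 1135.36
ΣP(Jan 2012)·Q(Feb 2012) = 3.06×103 + 9.12×75 = 315.18 + 684 = 999.18
Index = 1135.36 / 999.18 × 100 = 113.6292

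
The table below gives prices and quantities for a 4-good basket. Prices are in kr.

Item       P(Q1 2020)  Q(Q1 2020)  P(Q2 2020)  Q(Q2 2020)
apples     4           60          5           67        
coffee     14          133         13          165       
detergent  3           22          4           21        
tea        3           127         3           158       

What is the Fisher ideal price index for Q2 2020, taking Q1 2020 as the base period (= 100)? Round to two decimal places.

97.76

Laspeyres component (base-period weights):
ΣP(Q2 2020)Q(Q1 2020) = 5×60 + 13×133 + 4×22 + 3×127 = 300 + 1729 + 88 + 381 = 2498
ΣP(Q1 2020)Q(Q1 2020) = 4×60 + 14×133 + 3×22 + 3×127 = 240 + 1862 + 66 + 381 = 2549
L = 2498 / 2549 × 100 = 97.9992
Paasche component (current-period weights):
ΣP(Q2 2020)Q(Q2 2020) = 5×67 + 13×165 + 4×21 + 3×158 = 335 + 2145 + 84 + 474 = 3038
ΣP(Q1 2020)Q(Q2 2020) = 4×67 + 14×165 + 3×21 + 3×158 = 268 + 2310 + 63 + 474 = 3115
P = 3038 / 3115 × 100 = 97.5281
Fisher = √(L × P) = √(97.9992 × 97.5281) = 97.7634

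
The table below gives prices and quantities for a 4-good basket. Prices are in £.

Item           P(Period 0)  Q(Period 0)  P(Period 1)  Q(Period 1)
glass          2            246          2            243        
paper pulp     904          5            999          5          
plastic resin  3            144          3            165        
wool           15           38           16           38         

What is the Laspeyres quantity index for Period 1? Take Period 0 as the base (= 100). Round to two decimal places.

100.95

Laspeyres quantity index uses base-period prices as weights.
ΣP(Period 0)·Q(Period 1) = 2×243 + 904×5 + 3×165 + 15×38 = 486 + 4520 + 495 + 570 = 6071
ΣP(Period 0)·Q(Period 0) = 2×246 + 904×5 + 3×144 + 15×38 = 492 + 4520 + 432 + 570 = 6014
Index = 6071 / 6014 × 100 = 100.9478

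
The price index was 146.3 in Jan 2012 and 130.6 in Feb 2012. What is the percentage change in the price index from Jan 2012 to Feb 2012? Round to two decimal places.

Change = (130.6 − 146.3) / 146.3 × 100
       = -15.7 / 146.3 × 100 = -10.7314%

-10.73%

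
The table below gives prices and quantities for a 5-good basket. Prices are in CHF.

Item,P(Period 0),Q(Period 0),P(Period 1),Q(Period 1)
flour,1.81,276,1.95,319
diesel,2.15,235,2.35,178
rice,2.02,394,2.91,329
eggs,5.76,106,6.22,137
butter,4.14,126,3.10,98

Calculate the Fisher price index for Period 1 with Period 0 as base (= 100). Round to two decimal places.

Laspeyres component (base-period weights):
ΣP(Period 1)Q(Period 0) = 1.95×276 + 2.35×235 + 2.91×394 + 6.22×106 + 3.10×126 = 538.2 + 552.25 + 1146.54 + 659.32 + 390.6 = 3286.91
ΣP(Period 0)Q(Period 0) = 1.81×276 + 2.15×235 + 2.02×394 + 5.76×106 + 4.14×126 = 499.56 + 505.25 + 795.88 + 610.56 + 521.64 = 2932.89
L = 3286.91 / 2932.89 × 100 = 112.0707
Paasche component (current-period weights):
ΣP(Period 1)Q(Period 1) = 1.95×319 + 2.35×178 + 2.91×329 + 6.22×137 + 3.10×98 = 622.05 + 418.3 + 957.39 + 852.14 + 303.8 = 3153.68
ΣP(Period 0)Q(Period 1) = 1.81×319 + 2.15×178 + 2.02×329 + 5.76×137 + 4.14×98 = 577.39 + 382.7 + 664.58 + 789.12 + 405.72 = 2819.51
P = 3153.68 / 2819.51 × 100 = 111.8521
Fisher = √(L × P) = √(112.0707 × 111.8521) = 111.9613

111.96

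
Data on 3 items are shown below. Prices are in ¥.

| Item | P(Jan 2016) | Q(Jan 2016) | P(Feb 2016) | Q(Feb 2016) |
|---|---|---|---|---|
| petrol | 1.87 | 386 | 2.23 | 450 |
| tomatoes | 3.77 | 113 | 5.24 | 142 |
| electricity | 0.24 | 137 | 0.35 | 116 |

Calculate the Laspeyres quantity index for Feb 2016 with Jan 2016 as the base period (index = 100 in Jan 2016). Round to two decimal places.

118.97

Laspeyres quantity index uses base-period prices as weights.
ΣP(Jan 2016)·Q(Feb 2016) = 1.87×450 + 3.77×142 + 0.24×116 = 841.5 + 535.34 + 27.84 = 1404.68
ΣP(Jan 2016)·Q(Jan 2016) = 1.87×386 + 3.77×113 + 0.24×137 = 721.82 + 426.01 + 32.88 = 1180.71
Index = 1404.68 / 1180.71 × 100 = 118.9691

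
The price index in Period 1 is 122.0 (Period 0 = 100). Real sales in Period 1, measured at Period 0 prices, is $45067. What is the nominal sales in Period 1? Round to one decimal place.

Nominal = Real × (Index/100) = 45067 × (122.0/100)
        = 45067 × 1.220 = 54981.7400

54981.7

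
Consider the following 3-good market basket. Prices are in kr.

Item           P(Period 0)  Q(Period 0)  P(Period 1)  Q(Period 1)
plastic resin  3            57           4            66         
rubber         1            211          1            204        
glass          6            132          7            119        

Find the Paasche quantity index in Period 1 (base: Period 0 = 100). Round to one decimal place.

Paasche quantity index uses current-period prices as weights.
ΣP(Period 1)·Q(Period 1) = 4×66 + 1×204 + 7×119 = 264 + 204 + 833 = 1301
ΣP(Period 1)·Q(Period 0) = 4×57 + 1×211 + 7×132 = 228 + 211 + 924 = 1363
Index = 1301 / 1363 × 100 = 95.4512

95.5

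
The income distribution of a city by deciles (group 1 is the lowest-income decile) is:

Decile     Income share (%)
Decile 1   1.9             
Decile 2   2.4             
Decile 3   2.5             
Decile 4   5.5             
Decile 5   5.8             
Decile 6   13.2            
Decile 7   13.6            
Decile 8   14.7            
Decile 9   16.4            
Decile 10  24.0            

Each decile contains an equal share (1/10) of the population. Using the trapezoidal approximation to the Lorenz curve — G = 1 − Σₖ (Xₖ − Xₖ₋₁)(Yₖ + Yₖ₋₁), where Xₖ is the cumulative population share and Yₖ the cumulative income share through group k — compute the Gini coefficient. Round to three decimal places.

0.390

Cumulative income shares Yₖ: 0.0190, 0.0430, 0.0680, 0.1230, 0.1810, 0.3130, 0.4490, 0.5960, 0.7600, 1.0000
Σ (Xₖ−Xₖ₋₁)(Yₖ+Yₖ₋₁) = (1/10)(0.0190+0.0000) + (1/10)(0.0430+0.0190) + (1/10)(0.0680+0.0430) + (1/10)(0.1230+0.0680) + (1/10)(0.1810+0.1230) + (1/10)(0.3130+0.1810) + (1/10)(0.4490+0.3130) + (1/10)(0.5960+0.4490) + (1/10)(0.7600+0.5960) + (1/10)(1.0000+0.7600)
  = 0.0019 + 0.0062 + 0.0111 + 0.0191 + 0.0304 + 0.0494 + 0.0762 + 0.1045 + 0.1356 + 0.1760 = 0.6104
G = 1 − 0.6104 = 0.3896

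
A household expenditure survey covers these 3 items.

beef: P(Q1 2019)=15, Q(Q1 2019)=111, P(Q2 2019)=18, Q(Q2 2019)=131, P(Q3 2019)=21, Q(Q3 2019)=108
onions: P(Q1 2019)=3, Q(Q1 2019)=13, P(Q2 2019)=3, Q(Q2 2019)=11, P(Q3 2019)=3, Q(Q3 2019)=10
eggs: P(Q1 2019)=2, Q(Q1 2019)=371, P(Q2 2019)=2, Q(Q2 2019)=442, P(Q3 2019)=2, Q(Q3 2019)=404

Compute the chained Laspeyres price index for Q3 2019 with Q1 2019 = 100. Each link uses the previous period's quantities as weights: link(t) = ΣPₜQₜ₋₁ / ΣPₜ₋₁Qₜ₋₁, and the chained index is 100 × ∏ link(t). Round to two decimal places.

127.25

Link Q1 2019→Q2 2019:
ΣP(Q2 2019)Q(Q1 2019) = 18×111 + 3×13 + 2×371 = 1998 + 39 + 742 = 2779
ΣP(Q1 2019)Q(Q1 2019) = 15×111 + 3×13 + 2×371 = 1665 + 39 + 742 = 2446
link = 2779/2446 = 1.136141
Link Q2 2019→Q3 2019:
ΣP(Q3 2019)Q(Q2 2019) = 21×131 + 3×11 + 2×442 = 2751 + 33 + 884 = 3668
ΣP(Q2 2019)Q(Q2 2019) = 18×131 + 3×11 + 2×442 = 2358 + 33 + 884 = 3275
link = 3668/3275 = 1.120000
Chained index = 100 × 1.136141 × 1.120000 = 127.2478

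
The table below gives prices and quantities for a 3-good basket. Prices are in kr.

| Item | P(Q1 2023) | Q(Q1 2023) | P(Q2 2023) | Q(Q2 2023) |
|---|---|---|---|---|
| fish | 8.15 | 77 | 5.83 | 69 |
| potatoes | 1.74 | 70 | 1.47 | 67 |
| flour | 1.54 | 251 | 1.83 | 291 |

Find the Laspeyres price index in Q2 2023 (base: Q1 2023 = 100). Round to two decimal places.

Laspeyres price index uses base-period quantities as weights.
ΣP(Q2 2023)·Q(Q1 2023) = 5.83×77 + 1.47×70 + 1.83×251 = 448.91 + 102.9 + 459.33 = 1011.14
ΣP(Q1 2023)·Q(Q1 2023) = 8.15×77 + 1.74×70 + 1.54×251 = 627.55 + 121.8 + 386.54 = 1135.89
Index = 1011.14 / 1135.89 × 100 = 89.0174

89.02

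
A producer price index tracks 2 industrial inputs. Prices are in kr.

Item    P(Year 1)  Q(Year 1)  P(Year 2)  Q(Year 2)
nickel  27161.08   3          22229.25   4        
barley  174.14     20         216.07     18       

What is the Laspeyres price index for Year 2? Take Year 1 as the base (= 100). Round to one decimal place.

Laspeyres price index uses base-period quantities as weights.
ΣP(Year 2)·Q(Year 1) = 22229.25×3 + 216.07×20 = 66687.75 + 4321.4 = 71009.15
ΣP(Year 1)·Q(Year 1) = 27161.08×3 + 174.14×20 = 81483.24 + 3482.8 = 84966.04
Index = 71009.15 / 84966.04 × 100 = 83.5736

83.6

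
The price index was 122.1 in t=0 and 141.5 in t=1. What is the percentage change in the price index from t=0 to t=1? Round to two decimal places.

15.89%

Change = (141.5 − 122.1) / 122.1 × 100
       = 19.4 / 122.1 × 100 = 15.8886%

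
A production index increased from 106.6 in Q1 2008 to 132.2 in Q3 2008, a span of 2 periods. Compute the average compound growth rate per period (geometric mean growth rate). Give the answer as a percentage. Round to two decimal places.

11.36%

Growth factor = (132.2/106.6)^(1/2) = (1.240150)^(1/2) = 1.113620
Growth rate = 1.113620 − 1 = 0.113620 = 11.3620%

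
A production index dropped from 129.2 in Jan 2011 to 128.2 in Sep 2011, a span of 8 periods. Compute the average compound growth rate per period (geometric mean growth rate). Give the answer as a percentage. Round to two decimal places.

Growth factor = (128.2/129.2)^(1/8) = (0.992260)^(1/8) = 0.999029
Growth rate = 0.999029 − 1 = -0.000971 = -0.0971%

-0.10%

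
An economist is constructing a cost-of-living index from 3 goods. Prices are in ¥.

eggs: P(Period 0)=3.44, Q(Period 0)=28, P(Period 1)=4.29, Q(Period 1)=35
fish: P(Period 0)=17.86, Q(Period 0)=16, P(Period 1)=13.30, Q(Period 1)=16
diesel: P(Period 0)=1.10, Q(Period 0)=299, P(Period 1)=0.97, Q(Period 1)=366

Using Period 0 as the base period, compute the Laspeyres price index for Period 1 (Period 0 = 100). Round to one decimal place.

Laspeyres price index uses base-period quantities as weights.
ΣP(Period 1)·Q(Period 0) = 4.29×28 + 13.30×16 + 0.97×299 = 120.12 + 212.8 + 290.03 = 622.95
ΣP(Period 0)·Q(Period 0) = 3.44×28 + 17.86×16 + 1.10×299 = 96.32 + 285.76 + 328.9 = 710.98
Index = 622.95 / 710.98 × 100 = 87.6185

87.6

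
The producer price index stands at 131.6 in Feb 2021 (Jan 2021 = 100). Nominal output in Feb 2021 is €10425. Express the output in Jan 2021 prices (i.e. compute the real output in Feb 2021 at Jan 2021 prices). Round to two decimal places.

7921.73

Real = Nominal ÷ (Index/100) = 10425 ÷ (131.6/100)
     = 10425 ÷ 1.316 = 7921.7325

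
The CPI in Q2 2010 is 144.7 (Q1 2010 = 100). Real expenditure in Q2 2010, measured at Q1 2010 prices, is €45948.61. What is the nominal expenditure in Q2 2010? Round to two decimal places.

Nominal = Real × (Index/100) = 45948.61 × (144.7/100)
        = 45948.61 × 1.447 = 66487.6387

66487.64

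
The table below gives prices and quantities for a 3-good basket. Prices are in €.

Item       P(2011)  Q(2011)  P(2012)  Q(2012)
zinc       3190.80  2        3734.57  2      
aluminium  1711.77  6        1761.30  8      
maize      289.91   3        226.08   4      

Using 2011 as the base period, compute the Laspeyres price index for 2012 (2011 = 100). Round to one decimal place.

106.8

Laspeyres price index uses base-period quantities as weights.
ΣP(2012)·Q(2011) = 3734.57×2 + 1761.30×6 + 226.08×3 = 7469.14 + 10567.8 + 678.24 = 18715.18
ΣP(2011)·Q(2011) = 3190.80×2 + 1711.77×6 + 289.91×3 = 6381.6 + 10270.62 + 869.73 = 17521.95
Index = 18715.18 / 17521.95 × 100 = 106.8099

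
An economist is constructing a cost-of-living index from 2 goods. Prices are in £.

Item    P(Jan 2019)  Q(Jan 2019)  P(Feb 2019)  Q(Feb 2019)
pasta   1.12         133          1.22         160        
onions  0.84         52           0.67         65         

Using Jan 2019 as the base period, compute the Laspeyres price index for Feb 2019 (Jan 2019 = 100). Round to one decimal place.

Laspeyres price index uses base-period quantities as weights.
ΣP(Feb 2019)·Q(Jan 2019) = 1.22×133 + 0.67×52 = 162.26 + 34.84 = 197.1
ΣP(Jan 2019)·Q(Jan 2019) = 1.12×133 + 0.84×52 = 148.96 + 43.68 = 192.64
Index = 197.1 / 192.64 × 100 = 102.3152

102.3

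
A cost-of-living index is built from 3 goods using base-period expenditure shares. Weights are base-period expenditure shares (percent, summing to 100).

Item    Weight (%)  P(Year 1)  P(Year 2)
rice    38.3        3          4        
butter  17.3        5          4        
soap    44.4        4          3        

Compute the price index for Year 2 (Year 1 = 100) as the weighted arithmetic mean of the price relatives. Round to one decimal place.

98.2

rice: 38.3 × (4/3) = 38.3 × 1.333333 = 51.0667
butter: 17.3 × (4/5) = 17.3 × 0.800000 = 13.8400
soap: 44.4 × (3/4) = 44.4 × 0.750000 = 33.3000
Index = Σ wᵢ·(p₁ᵢ/p₀ᵢ) = 51.0667 + 13.8400 + 33.3000 = 98.2067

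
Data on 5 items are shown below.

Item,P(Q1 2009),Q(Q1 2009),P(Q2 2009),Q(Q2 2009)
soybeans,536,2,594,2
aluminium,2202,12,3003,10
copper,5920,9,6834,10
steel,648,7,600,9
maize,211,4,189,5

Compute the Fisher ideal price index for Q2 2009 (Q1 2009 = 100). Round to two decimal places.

119.55

Laspeyres component (base-period weights):
ΣP(Q2 2009)Q(Q1 2009) = 594×2 + 3003×12 + 6834×9 + 600×7 + 189×4 = 1188 + 36036 + 61506 + 4200 + 756 = 103686
ΣP(Q1 2009)Q(Q1 2009) = 536×2 + 2202×12 + 5920×9 + 648×7 + 211×4 = 1072 + 26424 + 53280 + 4536 + 844 = 86156
L = 103686 / 86156 × 100 = 120.3468
Paasche component (current-period weights):
ΣP(Q2 2009)Q(Q2 2009) = 594×2 + 3003×10 + 6834×10 + 600×9 + 189×5 = 1188 + 30030 + 68340 + 5400 + 945 = 105903
ΣP(Q1 2009)Q(Q2 2009) = 536×2 + 2202×10 + 5920×10 + 648×9 + 211×5 = 1072 + 22020 + 59200 + 5832 + 1055 = 89179
P = 105903 / 89179 × 100 = 118.7533
Fisher = √(L × P) = √(120.3468 × 118.7533) = 119.5474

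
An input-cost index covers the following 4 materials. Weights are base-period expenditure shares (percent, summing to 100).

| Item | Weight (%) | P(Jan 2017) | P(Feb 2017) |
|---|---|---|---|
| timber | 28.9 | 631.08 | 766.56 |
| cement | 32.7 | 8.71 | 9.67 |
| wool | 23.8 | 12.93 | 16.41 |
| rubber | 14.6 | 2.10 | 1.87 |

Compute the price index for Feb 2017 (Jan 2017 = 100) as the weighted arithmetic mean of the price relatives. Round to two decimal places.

timber: 28.9 × (766.56/631.08) = 28.9 × 1.214680 = 35.1042
cement: 32.7 × (9.67/8.71) = 32.7 × 1.110218 = 36.3041
wool: 23.8 × (16.41/12.93) = 23.8 × 1.269142 = 30.2056
rubber: 14.6 × (1.87/2.10) = 14.6 × 0.890476 = 13.0010
Index = Σ wᵢ·(p₁ᵢ/p₀ᵢ) = 35.1042 + 36.3041 + 30.2056 + 13.0010 = 114.6149

114.61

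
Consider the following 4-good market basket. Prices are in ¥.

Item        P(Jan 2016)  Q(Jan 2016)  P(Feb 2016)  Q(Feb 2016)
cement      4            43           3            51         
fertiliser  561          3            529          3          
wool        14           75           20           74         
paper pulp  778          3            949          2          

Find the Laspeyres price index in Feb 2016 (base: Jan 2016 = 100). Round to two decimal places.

Laspeyres price index uses base-period quantities as weights.
ΣP(Feb 2016)·Q(Jan 2016) = 3×43 + 529×3 + 20×75 + 949×3 = 129 + 1587 + 1500 + 2847 = 6063
ΣP(Jan 2016)·Q(Jan 2016) = 4×43 + 561×3 + 14×75 + 778×3 = 172 + 1683 + 1050 + 2334 = 5239
Index = 6063 / 5239 × 100 = 115.7282

115.73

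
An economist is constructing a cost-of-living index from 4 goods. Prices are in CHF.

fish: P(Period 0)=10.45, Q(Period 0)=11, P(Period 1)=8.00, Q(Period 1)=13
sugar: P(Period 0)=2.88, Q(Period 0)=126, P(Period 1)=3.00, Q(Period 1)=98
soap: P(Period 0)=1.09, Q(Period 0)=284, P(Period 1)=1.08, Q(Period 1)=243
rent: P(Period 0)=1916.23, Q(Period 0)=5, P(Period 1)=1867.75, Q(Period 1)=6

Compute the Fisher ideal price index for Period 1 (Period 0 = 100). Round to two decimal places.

Laspeyres component (base-period weights):
ΣP(Period 1)Q(Period 0) = 8.00×11 + 3.00×126 + 1.08×284 + 1867.75×5 = 88 + 378 + 306.72 + 9338.75 = 10111.47
ΣP(Period 0)Q(Period 0) = 10.45×11 + 2.88×126 + 1.09×284 + 1916.23×5 = 114.95 + 362.88 + 309.56 + 9581.15 = 10368.54
L = 10111.47 / 10368.54 × 100 = 97.5207
Paasche component (current-period weights):
ΣP(Period 1)Q(Period 1) = 8.00×13 + 3.00×98 + 1.08×243 + 1867.75×6 = 104 + 294 + 262.44 + 11206.5 = 11866.94
ΣP(Period 0)Q(Period 1) = 10.45×13 + 2.88×98 + 1.09×243 + 1916.23×6 = 135.85 + 282.24 + 264.87 + 11497.38 = 12180.34
P = 11866.94 / 12180.34 × 100 = 97.4270
Fisher = √(L × P) = √(97.5207 × 97.4270) = 97.4738

97.47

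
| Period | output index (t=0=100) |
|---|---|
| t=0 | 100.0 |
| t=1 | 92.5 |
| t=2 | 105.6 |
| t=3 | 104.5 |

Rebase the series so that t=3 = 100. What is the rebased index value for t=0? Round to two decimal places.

Rebased(t=0) = 100.0 / 104.5 × 100 = 95.6938

95.69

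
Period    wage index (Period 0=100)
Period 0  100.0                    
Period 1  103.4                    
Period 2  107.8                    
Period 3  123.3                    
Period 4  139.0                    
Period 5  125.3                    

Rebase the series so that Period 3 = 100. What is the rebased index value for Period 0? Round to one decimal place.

Rebased(Period 0) = 100.0 / 123.3 × 100 = 81.1030

81.1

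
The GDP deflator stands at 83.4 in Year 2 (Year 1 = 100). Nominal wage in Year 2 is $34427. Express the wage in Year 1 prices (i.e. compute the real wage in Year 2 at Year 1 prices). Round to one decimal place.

Real = Nominal ÷ (Index/100) = 34427 ÷ (83.4/100)
     = 34427 ÷ 0.834 = 41279.3765

41279.4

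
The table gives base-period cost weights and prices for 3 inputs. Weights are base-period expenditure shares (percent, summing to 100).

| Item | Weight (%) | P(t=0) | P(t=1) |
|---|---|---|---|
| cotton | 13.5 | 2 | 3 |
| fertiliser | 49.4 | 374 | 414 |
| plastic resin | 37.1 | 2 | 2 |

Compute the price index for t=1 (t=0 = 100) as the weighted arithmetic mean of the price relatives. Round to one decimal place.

cotton: 13.5 × (3/2) = 13.5 × 1.500000 = 20.2500
fertiliser: 49.4 × (414/374) = 49.4 × 1.106952 = 54.6834
plastic resin: 37.1 × (2/2) = 37.1 × 1.000000 = 37.1000
Index = Σ wᵢ·(p₁ᵢ/p₀ᵢ) = 20.2500 + 54.6834 + 37.1000 = 112.0334

112.0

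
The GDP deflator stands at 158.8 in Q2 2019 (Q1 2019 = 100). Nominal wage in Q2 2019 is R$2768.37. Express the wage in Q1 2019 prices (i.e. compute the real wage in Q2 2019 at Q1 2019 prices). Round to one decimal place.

1743.3

Real = Nominal ÷ (Index/100) = 2768.37 ÷ (158.8/100)
     = 2768.37 ÷ 1.588 = 1743.3060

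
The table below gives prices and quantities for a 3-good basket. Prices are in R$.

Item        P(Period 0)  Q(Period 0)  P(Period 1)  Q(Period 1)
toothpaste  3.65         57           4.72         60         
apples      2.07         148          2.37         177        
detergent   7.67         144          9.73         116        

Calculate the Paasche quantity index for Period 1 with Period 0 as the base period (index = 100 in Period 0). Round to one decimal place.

Paasche quantity index uses current-period prices as weights.
ΣP(Period 1)·Q(Period 1) = 4.72×60 + 2.37×177 + 9.73×116 = 283.2 + 419.49 + 1128.68 = 1831.37
ΣP(Period 1)·Q(Period 0) = 4.72×57 + 2.37×148 + 9.73×144 = 269.04 + 350.76 + 1401.12 = 2020.92
Index = 1831.37 / 2020.92 × 100 = 90.6206

90.6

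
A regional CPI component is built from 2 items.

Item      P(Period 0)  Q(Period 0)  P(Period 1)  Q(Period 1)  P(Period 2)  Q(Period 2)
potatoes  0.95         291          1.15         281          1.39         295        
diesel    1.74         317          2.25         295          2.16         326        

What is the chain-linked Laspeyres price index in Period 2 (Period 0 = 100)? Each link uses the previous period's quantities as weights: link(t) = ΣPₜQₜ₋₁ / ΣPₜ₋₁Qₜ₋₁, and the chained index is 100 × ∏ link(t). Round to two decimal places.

131.80

Link Period 0→Period 1:
ΣP(Period 1)Q(Period 0) = 1.15×291 + 2.25×317 = 334.65 + 713.25 = 1047.9
ΣP(Period 0)Q(Period 0) = 0.95×291 + 1.74×317 = 276.45 + 551.58 = 828.03
link = 1047.9/828.03 = 1.265534
Link Period 1→Period 2:
ΣP(Period 2)Q(Period 1) = 1.39×281 + 2.16×295 = 390.59 + 637.2 = 1027.79
ΣP(Period 1)Q(Period 1) = 1.15×281 + 2.25×295 = 323.15 + 663.75 = 986.9
link = 1027.79/986.9 = 1.041433
Chained index = 100 × 1.265534 × 1.041433 = 131.7968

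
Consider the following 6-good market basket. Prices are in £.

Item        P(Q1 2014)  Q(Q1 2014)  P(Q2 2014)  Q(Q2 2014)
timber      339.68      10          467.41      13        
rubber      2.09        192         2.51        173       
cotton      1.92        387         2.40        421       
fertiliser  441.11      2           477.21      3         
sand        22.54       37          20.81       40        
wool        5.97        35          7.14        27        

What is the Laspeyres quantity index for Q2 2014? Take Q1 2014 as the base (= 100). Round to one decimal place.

Laspeyres quantity index uses base-period prices as weights.
ΣP(Q1 2014)·Q(Q2 2014) = 339.68×13 + 2.09×173 + 1.92×421 + 441.11×3 + 22.54×40 + 5.97×27 = 4415.84 + 361.57 + 808.32 + 1323.33 + 901.6 + 161.19 = 7971.85
ΣP(Q1 2014)·Q(Q1 2014) = 339.68×10 + 2.09×192 + 1.92×387 + 441.11×2 + 22.54×37 + 5.97×35 = 3396.8 + 401.28 + 743.04 + 882.22 + 833.98 + 208.95 = 6466.27
Index = 7971.85 / 6466.27 × 100 = 123.2836

123.3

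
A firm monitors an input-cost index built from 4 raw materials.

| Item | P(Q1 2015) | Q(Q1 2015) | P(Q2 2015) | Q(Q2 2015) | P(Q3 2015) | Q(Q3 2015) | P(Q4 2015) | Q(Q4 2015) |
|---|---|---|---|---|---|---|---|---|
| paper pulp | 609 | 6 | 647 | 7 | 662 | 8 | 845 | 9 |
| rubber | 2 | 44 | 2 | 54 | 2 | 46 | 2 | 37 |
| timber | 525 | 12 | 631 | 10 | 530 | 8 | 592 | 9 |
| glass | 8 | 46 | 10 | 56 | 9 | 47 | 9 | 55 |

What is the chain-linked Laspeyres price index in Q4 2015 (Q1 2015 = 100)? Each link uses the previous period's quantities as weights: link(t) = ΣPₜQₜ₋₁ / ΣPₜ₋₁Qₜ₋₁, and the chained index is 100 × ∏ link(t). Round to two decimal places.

126.27

Link Q1 2015→Q2 2015:
ΣP(Q2 2015)Q(Q1 2015) = 647×6 + 2×44 + 631×12 + 10×46 = 3882 + 88 + 7572 + 460 = 12002
ΣP(Q1 2015)Q(Q1 2015) = 609×6 + 2×44 + 525×12 + 8×46 = 3654 + 88 + 6300 + 368 = 10410
link = 12002/10410 = 1.152930
Link Q2 2015→Q3 2015:
ΣP(Q3 2015)Q(Q2 2015) = 662×7 + 2×54 + 530×10 + 9×56 = 4634 + 108 + 5300 + 504 = 10546
ΣP(Q2 2015)Q(Q2 2015) = 647×7 + 2×54 + 631×10 + 10×56 = 4529 + 108 + 6310 + 560 = 11507
link = 10546/11507 = 0.916486
Link Q3 2015→Q4 2015:
ΣP(Q4 2015)Q(Q3 2015) = 845×8 + 2×46 + 592×8 + 9×47 = 6760 + 92 + 4736 + 423 = 12011
ΣP(Q3 2015)Q(Q3 2015) = 662×8 + 2×46 + 530×8 + 9×47 = 5296 + 92 + 4240 + 423 = 10051
link = 12011/10051 = 1.195005
Chained index = 100 × 1.152930 × 0.916486 × 1.195005 = 126.2695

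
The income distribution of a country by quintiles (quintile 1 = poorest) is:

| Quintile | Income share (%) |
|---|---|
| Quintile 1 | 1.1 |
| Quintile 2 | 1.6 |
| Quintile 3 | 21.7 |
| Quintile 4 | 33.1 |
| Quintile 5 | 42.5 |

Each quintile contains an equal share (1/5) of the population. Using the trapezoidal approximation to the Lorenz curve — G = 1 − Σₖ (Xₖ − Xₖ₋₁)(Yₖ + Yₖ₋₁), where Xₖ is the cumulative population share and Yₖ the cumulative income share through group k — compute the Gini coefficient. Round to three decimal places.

Cumulative income shares Yₖ: 0.0110, 0.0270, 0.2440, 0.5750, 1.0000
Σ (Xₖ−Xₖ₋₁)(Yₖ+Yₖ₋₁) = (1/5)(0.0110+0.0000) + (1/5)(0.0270+0.0110) + (1/5)(0.2440+0.0270) + (1/5)(0.5750+0.2440) + (1/5)(1.0000+0.5750)
  = 0.0022 + 0.0076 + 0.0542 + 0.1638 + 0.3150 = 0.5428
G = 1 − 0.5428 = 0.4572

0.457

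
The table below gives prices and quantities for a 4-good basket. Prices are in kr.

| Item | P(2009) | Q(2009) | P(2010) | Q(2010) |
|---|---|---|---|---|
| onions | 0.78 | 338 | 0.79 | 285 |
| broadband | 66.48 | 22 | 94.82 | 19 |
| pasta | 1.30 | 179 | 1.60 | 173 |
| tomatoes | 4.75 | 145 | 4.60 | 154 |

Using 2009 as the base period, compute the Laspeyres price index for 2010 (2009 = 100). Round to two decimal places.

124.88

Laspeyres price index uses base-period quantities as weights.
ΣP(2010)·Q(2009) = 0.79×338 + 94.82×22 + 1.60×179 + 4.60×145 = 267.02 + 2086.04 + 286.4 + 667 = 3306.46
ΣP(2009)·Q(2009) = 0.78×338 + 66.48×22 + 1.30×179 + 4.75×145 = 263.64 + 1462.56 + 232.7 + 688.75 = 2647.65
Index = 3306.46 / 2647.65 × 100 = 124.8828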